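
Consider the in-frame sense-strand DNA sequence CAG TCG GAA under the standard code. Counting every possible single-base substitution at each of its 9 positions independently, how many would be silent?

5

Codon 1 (CAG, Gln): 1 synonymous substitution.
Codon 2 (TCG, Ser): 3 synonymous substitutions.
Codon 3 (GAA, Glu): 1 synonymous substitution.
Total: 1 + 3 + 1 = 5.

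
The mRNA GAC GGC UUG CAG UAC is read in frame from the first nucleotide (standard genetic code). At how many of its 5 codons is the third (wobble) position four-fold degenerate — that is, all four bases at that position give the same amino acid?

Codon 1 GAC (Asp): third position 2-fold.
Codon 2 GGC (Gly): third position 4-fold.
Codon 3 UUG (Leu): third position 2-fold.
Codon 4 CAG (Gln): third position 2-fold.
Codon 5 UAC (Tyr): third position 2-fold.
Four-fold degenerate third positions: 1.

1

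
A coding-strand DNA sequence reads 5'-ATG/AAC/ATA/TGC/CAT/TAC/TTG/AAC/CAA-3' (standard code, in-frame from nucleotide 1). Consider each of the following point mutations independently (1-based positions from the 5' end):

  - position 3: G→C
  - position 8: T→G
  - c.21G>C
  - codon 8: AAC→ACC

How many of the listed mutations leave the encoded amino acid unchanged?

Codon 1: ATG (Met) → ATC (Ile) — missense.
Codon 3: ATA (Ile) → AGA (Arg) — missense.
Codon 7: TTG (Leu) → TTC (Phe) — missense.
Codon 8: AAC (Asn) → ACC (Thr) — missense.
Synonymous: 0 of 4.

0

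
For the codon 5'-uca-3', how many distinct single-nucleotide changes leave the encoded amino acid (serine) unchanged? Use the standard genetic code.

3

Position 1: none → 0 synonymous.
Position 2: none → 0 synonymous.
Position 3: UCU, UCC, UCG → 3 synonymous.
Total: 0 + 0 + 3 = 3.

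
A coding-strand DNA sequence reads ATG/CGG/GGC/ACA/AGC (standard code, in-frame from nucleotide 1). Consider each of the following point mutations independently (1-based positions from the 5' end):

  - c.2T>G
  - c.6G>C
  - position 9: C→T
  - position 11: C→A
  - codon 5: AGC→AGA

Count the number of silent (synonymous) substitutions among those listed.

2

Codon 1: ATG (Met) → AGG (Arg) — missense.
Codon 2: CGG (Arg) → CGC (Arg) — synonymous.
Codon 3: GGC (Gly) → GGT (Gly) — synonymous.
Codon 4: ACA (Thr) → AAA (Lys) — missense.
Codon 5: AGC (Ser) → AGA (Arg) — missense.
Synonymous: 2 of 5.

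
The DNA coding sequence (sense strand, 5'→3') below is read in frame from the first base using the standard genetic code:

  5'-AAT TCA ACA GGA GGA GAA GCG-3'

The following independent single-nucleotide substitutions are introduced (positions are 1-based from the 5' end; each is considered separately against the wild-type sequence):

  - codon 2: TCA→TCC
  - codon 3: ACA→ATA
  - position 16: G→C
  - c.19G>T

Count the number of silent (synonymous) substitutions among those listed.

Codon 2: TCA (Ser) → TCC (Ser) — synonymous.
Codon 3: ACA (Thr) → ATA (Ile) — missense.
Codon 6: GAA (Glu) → CAA (Gln) — missense.
Codon 7: GCG (Ala) → TCG (Ser) — missense.
Synonymous: 1 of 4.

1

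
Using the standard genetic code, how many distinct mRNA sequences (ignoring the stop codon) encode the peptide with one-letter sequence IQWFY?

24

Ile: 3 codons.
Gln: 2 codons.
Trp: 1 codon.
Phe: 2 codons.
Tyr: 2 codons.
3 × 2 × 1 × 2 × 2 = 24.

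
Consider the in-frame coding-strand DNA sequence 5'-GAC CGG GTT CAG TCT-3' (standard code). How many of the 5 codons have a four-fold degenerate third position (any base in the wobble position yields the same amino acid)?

Codon 1 GAC (Asp): third position 2-fold.
Codon 2 CGG (Arg): third position 4-fold.
Codon 3 GTT (Val): third position 4-fold.
Codon 4 CAG (Gln): third position 2-fold.
Codon 5 TCT (Ser): third position 4-fold.
Four-fold degenerate third positions: 3.

3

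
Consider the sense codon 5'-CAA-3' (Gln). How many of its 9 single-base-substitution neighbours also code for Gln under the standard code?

Position 1: none → 0 synonymous.
Position 2: none → 0 synonymous.
Position 3: CAG → 1 synonymous.
Total: 0 + 0 + 1 = 1.

1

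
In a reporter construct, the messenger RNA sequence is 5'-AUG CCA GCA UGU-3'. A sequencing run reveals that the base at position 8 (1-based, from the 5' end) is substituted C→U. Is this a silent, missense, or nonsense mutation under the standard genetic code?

Position 8 falls in codon 3: GCA → Ala.
After the substitution the codon is GUA → Val.
Ala ≠ Val, so this is a missense mutation.

missense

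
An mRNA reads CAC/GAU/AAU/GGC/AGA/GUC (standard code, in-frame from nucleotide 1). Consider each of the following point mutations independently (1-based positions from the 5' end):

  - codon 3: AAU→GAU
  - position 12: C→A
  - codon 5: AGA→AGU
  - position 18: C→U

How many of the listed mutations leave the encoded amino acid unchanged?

Codon 3: AAU (Asn) → GAU (Asp) — missense.
Codon 4: GGC (Gly) → GGA (Gly) — synonymous.
Codon 5: AGA (Arg) → AGU (Ser) — missense.
Codon 6: GUC (Val) → GUU (Val) — synonymous.
Synonymous: 2 of 4.

2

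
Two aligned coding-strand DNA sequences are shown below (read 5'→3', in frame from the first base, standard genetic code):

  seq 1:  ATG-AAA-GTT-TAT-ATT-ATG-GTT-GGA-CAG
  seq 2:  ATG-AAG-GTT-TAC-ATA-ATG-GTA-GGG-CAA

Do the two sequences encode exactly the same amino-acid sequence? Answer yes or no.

Codon 1: ATG Met / ATG Met — identical.
Codon 2: AAA Lys / AAG Lys — synonymous.
Codon 3: GTT Val / GTT Val — identical.
Codon 4: TAT Tyr / TAC Tyr — synonymous.
Codon 5: ATT Ile / ATA Ile — synonymous.
Codon 6: ATG Met / ATG Met — identical.
Codon 7: GTT Val / GTA Val — synonymous.
Codon 8: GGA Gly / GGG Gly — synonymous.
Codon 9: CAG Gln / CAA Gln — synonymous.
Nonsynonymous differences: 0 → same protein.

yes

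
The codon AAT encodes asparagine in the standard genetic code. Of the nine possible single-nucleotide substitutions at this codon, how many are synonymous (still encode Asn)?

1

Position 1: none → 0 synonymous.
Position 2: none → 0 synonymous.
Position 3: AAC → 1 synonymous.
Total: 0 + 0 + 1 = 1.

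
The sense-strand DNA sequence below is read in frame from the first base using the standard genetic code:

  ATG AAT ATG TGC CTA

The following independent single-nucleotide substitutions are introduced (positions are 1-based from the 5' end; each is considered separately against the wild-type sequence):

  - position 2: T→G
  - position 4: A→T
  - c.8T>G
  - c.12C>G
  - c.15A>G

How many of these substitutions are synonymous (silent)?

Codon 1: ATG (Met) → AGG (Arg) — missense.
Codon 2: AAT (Asn) → TAT (Tyr) — missense.
Codon 3: ATG (Met) → AGG (Arg) — missense.
Codon 4: TGC (Cys) → TGG (Trp) — missense.
Codon 5: CTA (Leu) → CTG (Leu) — synonymous.
Synonymous: 1 of 5.

1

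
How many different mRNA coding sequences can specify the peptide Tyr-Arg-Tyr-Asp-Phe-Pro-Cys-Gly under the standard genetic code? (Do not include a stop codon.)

Tyr: 2 codons.
Arg: 6 codons.
Tyr: 2 codons.
Asp: 2 codons.
Phe: 2 codons.
Pro: 4 codons.
Cys: 2 codons.
Gly: 4 codons.
2 × 6 × 2 × 2 × 2 × 4 × 2 × 4 = 3072.

3072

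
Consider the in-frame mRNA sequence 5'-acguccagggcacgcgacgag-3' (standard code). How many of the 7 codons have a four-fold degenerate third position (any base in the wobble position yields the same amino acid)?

4

Codon 1 ACG (Thr): third position 4-fold.
Codon 2 UCC (Ser): third position 4-fold.
Codon 3 AGG (Arg): third position 2-fold.
Codon 4 GCA (Ala): third position 4-fold.
Codon 5 CGC (Arg): third position 4-fold.
Codon 6 GAC (Asp): third position 2-fold.
Codon 7 GAG (Glu): third position 2-fold.
Four-fold degenerate third positions: 4.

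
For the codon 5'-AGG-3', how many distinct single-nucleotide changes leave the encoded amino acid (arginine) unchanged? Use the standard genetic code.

2

Position 1: CGG → 1 synonymous.
Position 2: none → 0 synonymous.
Position 3: AGA → 1 synonymous.
Total: 1 + 0 + 1 = 2.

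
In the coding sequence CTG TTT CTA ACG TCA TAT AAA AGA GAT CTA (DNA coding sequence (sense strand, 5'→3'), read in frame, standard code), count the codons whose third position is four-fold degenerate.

Codon 1 CTG (Leu): third position 4-fold.
Codon 2 TTT (Phe): third position 2-fold.
Codon 3 CTA (Leu): third position 4-fold.
Codon 4 ACG (Thr): third position 4-fold.
Codon 5 TCA (Ser): third position 4-fold.
Codon 6 TAT (Tyr): third position 2-fold.
Codon 7 AAA (Lys): third position 2-fold.
Codon 8 AGA (Arg): third position 2-fold.
Codon 9 GAT (Asp): third position 2-fold.
Codon 10 CTA (Leu): third position 4-fold.
Four-fold degenerate third positions: 5.

5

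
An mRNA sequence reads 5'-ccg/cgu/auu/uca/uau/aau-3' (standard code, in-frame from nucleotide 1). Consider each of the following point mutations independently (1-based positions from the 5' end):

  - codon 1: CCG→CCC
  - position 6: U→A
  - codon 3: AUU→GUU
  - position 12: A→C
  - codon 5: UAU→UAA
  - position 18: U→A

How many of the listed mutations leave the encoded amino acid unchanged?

3

Codon 1: CCG (Pro) → CCC (Pro) — synonymous.
Codon 2: CGU (Arg) → CGA (Arg) — synonymous.
Codon 3: AUU (Ile) → GUU (Val) — missense.
Codon 4: UCA (Ser) → UCC (Ser) — synonymous.
Codon 5: UAU (Tyr) → UAA (Stop) — nonsense.
Codon 6: AAU (Asn) → AAA (Lys) — missense.
Synonymous: 3 of 6.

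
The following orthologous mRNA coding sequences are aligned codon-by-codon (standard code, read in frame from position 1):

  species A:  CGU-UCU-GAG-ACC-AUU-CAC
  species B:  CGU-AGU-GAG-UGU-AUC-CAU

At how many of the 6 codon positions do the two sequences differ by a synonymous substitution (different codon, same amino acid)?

Codon 1: CGU Arg / CGU Arg — identical.
Codon 2: UCU Ser / AGU Ser — synonymous.
Codon 3: GAG Glu / GAG Glu — identical.
Codon 4: ACC Thr / UGU Cys — nonsynonymous.
Codon 5: AUU Ile / AUC Ile — synonymous.
Codon 6: CAC His / CAU His — synonymous.
Synonymous differences: 3.

3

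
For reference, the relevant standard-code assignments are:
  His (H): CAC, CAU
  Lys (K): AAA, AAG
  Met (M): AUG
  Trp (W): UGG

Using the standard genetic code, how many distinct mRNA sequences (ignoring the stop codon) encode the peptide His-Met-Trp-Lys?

His: 2 codons.
Met: 1 codon.
Trp: 1 codon.
Lys: 2 codons.
2 × 1 × 1 × 2 = 4.

4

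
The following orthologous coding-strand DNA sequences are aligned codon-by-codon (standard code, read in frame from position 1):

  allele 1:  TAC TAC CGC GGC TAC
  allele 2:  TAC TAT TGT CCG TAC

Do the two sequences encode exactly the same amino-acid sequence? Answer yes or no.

Codon 1: TAC Tyr / TAC Tyr — identical.
Codon 2: TAC Tyr / TAT Tyr — synonymous.
Codon 3: CGC Arg / TGT Cys — nonsynonymous.
Codon 4: GGC Gly / CCG Pro — nonsynonymous.
Codon 5: TAC Tyr / TAC Tyr — identical.
Nonsynonymous differences: 2 → different protein.

no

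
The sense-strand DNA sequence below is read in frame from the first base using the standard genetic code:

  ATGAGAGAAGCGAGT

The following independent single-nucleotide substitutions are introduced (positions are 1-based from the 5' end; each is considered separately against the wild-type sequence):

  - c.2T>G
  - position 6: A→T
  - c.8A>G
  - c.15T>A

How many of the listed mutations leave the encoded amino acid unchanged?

0

Codon 1: ATG (Met) → AGG (Arg) — missense.
Codon 2: AGA (Arg) → AGT (Ser) — missense.
Codon 3: GAA (Glu) → GGA (Gly) — missense.
Codon 5: AGT (Ser) → AGA (Arg) — missense.
Synonymous: 0 of 4.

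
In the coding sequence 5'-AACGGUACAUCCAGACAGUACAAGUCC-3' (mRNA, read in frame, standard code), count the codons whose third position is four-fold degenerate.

Codon 1 AAC (Asn): third position 2-fold.
Codon 2 GGU (Gly): third position 4-fold.
Codon 3 ACA (Thr): third position 4-fold.
Codon 4 UCC (Ser): third position 4-fold.
Codon 5 AGA (Arg): third position 2-fold.
Codon 6 CAG (Gln): third position 2-fold.
Codon 7 UAC (Tyr): third position 2-fold.
Codon 8 AAG (Lys): third position 2-fold.
Codon 9 UCC (Ser): third position 4-fold.
Four-fold degenerate third positions: 4.

4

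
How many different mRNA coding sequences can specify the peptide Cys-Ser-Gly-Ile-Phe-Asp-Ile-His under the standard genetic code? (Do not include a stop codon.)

3456

Cys: 2 codons.
Ser: 6 codons.
Gly: 4 codons.
Ile: 3 codons.
Phe: 2 codons.
Asp: 2 codons.
Ile: 3 codons.
His: 2 codons.
2 × 6 × 4 × 3 × 2 × 2 × 3 × 2 = 3456.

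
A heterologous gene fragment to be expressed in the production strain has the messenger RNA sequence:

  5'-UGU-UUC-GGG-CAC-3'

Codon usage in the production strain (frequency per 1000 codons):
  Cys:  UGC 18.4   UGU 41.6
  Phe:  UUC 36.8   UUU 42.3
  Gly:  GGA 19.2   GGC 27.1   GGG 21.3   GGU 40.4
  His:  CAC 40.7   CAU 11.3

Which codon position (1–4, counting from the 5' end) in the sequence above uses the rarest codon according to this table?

Codon 1 UGU (Cys): 41.6 per 1000.
Codon 2 UUC (Phe): 36.8 per 1000.
Codon 3 GGG (Gly): 21.3 per 1000.
Codon 4 CAC (His): 40.7 per 1000.
Lowest frequency is 21.3 at codon 3.

3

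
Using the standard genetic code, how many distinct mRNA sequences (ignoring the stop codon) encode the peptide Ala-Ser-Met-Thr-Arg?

576

Ala: 4 codons.
Ser: 6 codons.
Met: 1 codon.
Thr: 4 codons.
Arg: 6 codons.
4 × 6 × 1 × 4 × 6 = 576.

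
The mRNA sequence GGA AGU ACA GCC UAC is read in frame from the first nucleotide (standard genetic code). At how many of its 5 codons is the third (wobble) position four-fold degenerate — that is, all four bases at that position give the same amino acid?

Codon 1 GGA (Gly): third position 4-fold.
Codon 2 AGU (Ser): third position 2-fold.
Codon 3 ACA (Thr): third position 4-fold.
Codon 4 GCC (Ala): third position 4-fold.
Codon 5 UAC (Tyr): third position 2-fold.
Four-fold degenerate third positions: 3.

3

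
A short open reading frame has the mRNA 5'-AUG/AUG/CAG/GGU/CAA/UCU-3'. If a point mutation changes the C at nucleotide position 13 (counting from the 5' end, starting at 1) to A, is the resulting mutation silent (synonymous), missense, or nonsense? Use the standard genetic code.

missense

Position 13 falls in codon 5: CAA → Gln.
After the substitution the codon is AAA → Lys.
Gln ≠ Lys, so this is a missense mutation.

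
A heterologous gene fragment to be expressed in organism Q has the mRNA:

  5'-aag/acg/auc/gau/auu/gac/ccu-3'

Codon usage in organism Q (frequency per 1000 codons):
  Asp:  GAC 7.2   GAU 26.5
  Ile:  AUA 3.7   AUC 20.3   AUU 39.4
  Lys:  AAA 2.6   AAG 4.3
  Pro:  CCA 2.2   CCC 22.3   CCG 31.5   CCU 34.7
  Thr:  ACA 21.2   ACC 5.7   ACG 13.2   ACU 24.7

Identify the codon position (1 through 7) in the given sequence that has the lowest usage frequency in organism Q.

Codon 1 AAG (Lys): 4.3 per 1000.
Codon 2 ACG (Thr): 13.2 per 1000.
Codon 3 AUC (Ile): 20.3 per 1000.
Codon 4 GAU (Asp): 26.5 per 1000.
Codon 5 AUU (Ile): 39.4 per 1000.
Codon 6 GAC (Asp): 7.2 per 1000.
Codon 7 CCU (Pro): 34.7 per 1000.
Lowest frequency is 4.3 at codon 1.

1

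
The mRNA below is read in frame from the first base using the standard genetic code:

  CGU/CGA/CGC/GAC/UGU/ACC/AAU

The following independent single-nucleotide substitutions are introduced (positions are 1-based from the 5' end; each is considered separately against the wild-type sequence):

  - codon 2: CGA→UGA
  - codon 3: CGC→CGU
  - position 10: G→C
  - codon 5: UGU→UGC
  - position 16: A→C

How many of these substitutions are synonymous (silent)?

Codon 2: CGA (Arg) → UGA (Stop) — nonsense.
Codon 3: CGC (Arg) → CGU (Arg) — synonymous.
Codon 4: GAC (Asp) → CAC (His) — missense.
Codon 5: UGU (Cys) → UGC (Cys) — synonymous.
Codon 6: ACC (Thr) → CCC (Pro) — missense.
Synonymous: 2 of 5.

2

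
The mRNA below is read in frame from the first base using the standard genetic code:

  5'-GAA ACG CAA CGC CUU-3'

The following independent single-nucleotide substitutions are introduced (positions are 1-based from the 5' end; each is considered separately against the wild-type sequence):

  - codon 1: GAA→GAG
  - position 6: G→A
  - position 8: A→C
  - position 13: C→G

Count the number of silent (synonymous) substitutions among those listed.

Codon 1: GAA (Glu) → GAG (Glu) — synonymous.
Codon 2: ACG (Thr) → ACA (Thr) — synonymous.
Codon 3: CAA (Gln) → CCA (Pro) — missense.
Codon 5: CUU (Leu) → GUU (Val) — missense.
Synonymous: 2 of 4.

2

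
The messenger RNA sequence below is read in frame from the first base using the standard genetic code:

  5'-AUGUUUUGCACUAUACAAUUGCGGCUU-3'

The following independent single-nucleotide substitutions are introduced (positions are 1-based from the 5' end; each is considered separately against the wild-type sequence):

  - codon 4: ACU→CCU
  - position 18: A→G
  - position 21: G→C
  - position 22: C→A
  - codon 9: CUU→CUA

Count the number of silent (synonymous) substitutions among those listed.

Codon 4: ACU (Thr) → CCU (Pro) — missense.
Codon 6: CAA (Gln) → CAG (Gln) — synonymous.
Codon 7: UUG (Leu) → UUC (Phe) — missense.
Codon 8: CGG (Arg) → AGG (Arg) — synonymous.
Codon 9: CUU (Leu) → CUA (Leu) — synonymous.
Synonymous: 3 of 5.

3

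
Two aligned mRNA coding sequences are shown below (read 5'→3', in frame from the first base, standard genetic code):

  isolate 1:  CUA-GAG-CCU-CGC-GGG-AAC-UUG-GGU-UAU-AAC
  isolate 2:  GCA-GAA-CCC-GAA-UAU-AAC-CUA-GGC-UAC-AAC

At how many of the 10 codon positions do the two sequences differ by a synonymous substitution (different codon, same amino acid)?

Codon 1: CUA Leu / GCA Ala — nonsynonymous.
Codon 2: GAG Glu / GAA Glu — synonymous.
Codon 3: CCU Pro / CCC Pro — synonymous.
Codon 4: CGC Arg / GAA Glu — nonsynonymous.
Codon 5: GGG Gly / UAU Tyr — nonsynonymous.
Codon 6: AAC Asn / AAC Asn — identical.
Codon 7: UUG Leu / CUA Leu — synonymous.
Codon 8: GGU Gly / GGC Gly — synonymous.
Codon 9: UAU Tyr / UAC Tyr — synonymous.
Codon 10: AAC Asn / AAC Asn — identical.
Synonymous differences: 5.

5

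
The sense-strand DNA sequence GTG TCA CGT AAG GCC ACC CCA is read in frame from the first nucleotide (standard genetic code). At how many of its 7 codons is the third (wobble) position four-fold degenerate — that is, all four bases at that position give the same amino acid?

Codon 1 GTG (Val): third position 4-fold.
Codon 2 TCA (Ser): third position 4-fold.
Codon 3 CGT (Arg): third position 4-fold.
Codon 4 AAG (Lys): third position 2-fold.
Codon 5 GCC (Ala): third position 4-fold.
Codon 6 ACC (Thr): third position 4-fold.
Codon 7 CCA (Pro): third position 4-fold.
Four-fold degenerate third positions: 6.

6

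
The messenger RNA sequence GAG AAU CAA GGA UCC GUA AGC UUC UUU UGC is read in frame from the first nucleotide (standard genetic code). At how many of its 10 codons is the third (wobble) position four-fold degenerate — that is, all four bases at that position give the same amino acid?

3

Codon 1 GAG (Glu): third position 2-fold.
Codon 2 AAU (Asn): third position 2-fold.
Codon 3 CAA (Gln): third position 2-fold.
Codon 4 GGA (Gly): third position 4-fold.
Codon 5 UCC (Ser): third position 4-fold.
Codon 6 GUA (Val): third position 4-fold.
Codon 7 AGC (Ser): third position 2-fold.
Codon 8 UUC (Phe): third position 2-fold.
Codon 9 UUU (Phe): third position 2-fold.
Codon 10 UGC (Cys): third position 2-fold.
Four-fold degenerate third positions: 3.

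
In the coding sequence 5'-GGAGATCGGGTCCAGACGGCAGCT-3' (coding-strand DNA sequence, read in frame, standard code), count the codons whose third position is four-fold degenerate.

Codon 1 GGA (Gly): third position 4-fold.
Codon 2 GAT (Asp): third position 2-fold.
Codon 3 CGG (Arg): third position 4-fold.
Codon 4 GTC (Val): third position 4-fold.
Codon 5 CAG (Gln): third position 2-fold.
Codon 6 ACG (Thr): third position 4-fold.
Codon 7 GCA (Ala): third position 4-fold.
Codon 8 GCT (Ala): third position 4-fold.
Four-fold degenerate third positions: 6.

6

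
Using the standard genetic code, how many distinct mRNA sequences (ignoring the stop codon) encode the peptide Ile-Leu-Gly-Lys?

144

Ile: 3 codons.
Leu: 6 codons.
Gly: 4 codons.
Lys: 2 codons.
3 × 6 × 4 × 2 = 144.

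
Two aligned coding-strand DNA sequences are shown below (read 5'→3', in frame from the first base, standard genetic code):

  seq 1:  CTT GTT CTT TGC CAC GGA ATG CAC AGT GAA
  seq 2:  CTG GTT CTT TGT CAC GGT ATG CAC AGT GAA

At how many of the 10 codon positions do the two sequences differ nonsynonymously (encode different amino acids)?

0

Codon 1: CTT Leu / CTG Leu — synonymous.
Codon 2: GTT Val / GTT Val — identical.
Codon 3: CTT Leu / CTT Leu — identical.
Codon 4: TGC Cys / TGT Cys — synonymous.
Codon 5: CAC His / CAC His — identical.
Codon 6: GGA Gly / GGT Gly — synonymous.
Codon 7: ATG Met / ATG Met — identical.
Codon 8: CAC His / CAC His — identical.
Codon 9: AGT Ser / AGT Ser — identical.
Codon 10: GAA Glu / GAA Glu — identical.
Nonsynonymous differences: 0.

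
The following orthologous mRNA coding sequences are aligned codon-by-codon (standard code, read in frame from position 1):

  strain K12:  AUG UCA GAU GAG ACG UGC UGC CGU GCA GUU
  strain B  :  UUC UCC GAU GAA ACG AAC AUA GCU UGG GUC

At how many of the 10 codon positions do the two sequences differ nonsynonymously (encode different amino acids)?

Codon 1: AUG Met / UUC Phe — nonsynonymous.
Codon 2: UCA Ser / UCC Ser — synonymous.
Codon 3: GAU Asp / GAU Asp — identical.
Codon 4: GAG Glu / GAA Glu — synonymous.
Codon 5: ACG Thr / ACG Thr — identical.
Codon 6: UGC Cys / AAC Asn — nonsynonymous.
Codon 7: UGC Cys / AUA Ile — nonsynonymous.
Codon 8: CGU Arg / GCU Ala — nonsynonymous.
Codon 9: GCA Ala / UGG Trp — nonsynonymous.
Codon 10: GUU Val / GUC Val — synonymous.
Nonsynonymous differences: 5.

5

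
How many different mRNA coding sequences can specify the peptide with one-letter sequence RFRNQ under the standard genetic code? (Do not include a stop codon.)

Arg: 6 codons.
Phe: 2 codons.
Arg: 6 codons.
Asn: 2 codons.
Gln: 2 codons.
6 × 2 × 6 × 2 × 2 = 288.

288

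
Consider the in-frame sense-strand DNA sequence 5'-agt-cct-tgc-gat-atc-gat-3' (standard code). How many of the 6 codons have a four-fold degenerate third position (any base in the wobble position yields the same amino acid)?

Codon 1 AGT (Ser): third position 2-fold.
Codon 2 CCT (Pro): third position 4-fold.
Codon 3 TGC (Cys): third position 2-fold.
Codon 4 GAT (Asp): third position 2-fold.
Codon 5 ATC (Ile): third position 3-fold.
Codon 6 GAT (Asp): third position 2-fold.
Four-fold degenerate third positions: 1.

1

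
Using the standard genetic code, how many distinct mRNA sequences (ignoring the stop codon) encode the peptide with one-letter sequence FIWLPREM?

1728

Phe: 2 codons.
Ile: 3 codons.
Trp: 1 codon.
Leu: 6 codons.
Pro: 4 codons.
Arg: 6 codons.
Glu: 2 codons.
Met: 1 codon.
2 × 3 × 1 × 6 × 4 × 6 × 2 × 1 = 1728.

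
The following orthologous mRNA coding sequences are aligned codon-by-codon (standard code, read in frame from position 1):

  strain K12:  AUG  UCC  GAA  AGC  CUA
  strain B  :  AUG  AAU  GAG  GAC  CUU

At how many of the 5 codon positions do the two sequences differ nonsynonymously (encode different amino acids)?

2

Codon 1: AUG Met / AUG Met — identical.
Codon 2: UCC Ser / AAU Asn — nonsynonymous.
Codon 3: GAA Glu / GAG Glu — synonymous.
Codon 4: AGC Ser / GAC Asp — nonsynonymous.
Codon 5: CUA Leu / CUU Leu — synonymous.
Nonsynonymous differences: 2.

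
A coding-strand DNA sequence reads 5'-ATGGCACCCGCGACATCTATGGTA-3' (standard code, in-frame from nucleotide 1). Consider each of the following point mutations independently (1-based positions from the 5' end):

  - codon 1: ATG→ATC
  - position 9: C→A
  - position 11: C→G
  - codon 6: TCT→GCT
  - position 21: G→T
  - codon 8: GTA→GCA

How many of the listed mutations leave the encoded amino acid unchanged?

Codon 1: ATG (Met) → ATC (Ile) — missense.
Codon 3: CCC (Pro) → CCA (Pro) — synonymous.
Codon 4: GCG (Ala) → GGG (Gly) — missense.
Codon 6: TCT (Ser) → GCT (Ala) — missense.
Codon 7: ATG (Met) → ATT (Ile) — missense.
Codon 8: GTA (Val) → GCA (Ala) — missense.
Synonymous: 1 of 6.

1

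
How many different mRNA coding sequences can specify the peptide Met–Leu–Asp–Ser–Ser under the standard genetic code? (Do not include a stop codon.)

432

Met: 1 codon.
Leu: 6 codons.
Asp: 2 codons.
Ser: 6 codons.
Ser: 6 codons.
1 × 6 × 2 × 6 × 6 = 432.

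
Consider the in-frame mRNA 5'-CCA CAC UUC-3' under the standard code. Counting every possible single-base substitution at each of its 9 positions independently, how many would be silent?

5

Codon 1 (CCA, Pro): 3 synonymous substitutions.
Codon 2 (CAC, His): 1 synonymous substitution.
Codon 3 (UUC, Phe): 1 synonymous substitution.
Total: 3 + 1 + 1 = 5.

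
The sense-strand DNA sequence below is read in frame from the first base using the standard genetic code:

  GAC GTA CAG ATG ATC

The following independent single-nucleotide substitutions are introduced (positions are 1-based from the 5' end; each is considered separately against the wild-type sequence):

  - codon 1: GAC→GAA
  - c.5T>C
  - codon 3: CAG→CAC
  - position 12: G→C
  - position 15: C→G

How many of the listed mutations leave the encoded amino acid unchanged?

Codon 1: GAC (Asp) → GAA (Glu) — missense.
Codon 2: GTA (Val) → GCA (Ala) — missense.
Codon 3: CAG (Gln) → CAC (His) — missense.
Codon 4: ATG (Met) → ATC (Ile) — missense.
Codon 5: ATC (Ile) → ATG (Met) — missense.
Synonymous: 0 of 5.

0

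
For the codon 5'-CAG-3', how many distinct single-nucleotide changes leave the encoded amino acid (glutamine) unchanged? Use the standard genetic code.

Position 1: none → 0 synonymous.
Position 2: none → 0 synonymous.
Position 3: CAA → 1 synonymous.
Total: 0 + 0 + 1 = 1.

1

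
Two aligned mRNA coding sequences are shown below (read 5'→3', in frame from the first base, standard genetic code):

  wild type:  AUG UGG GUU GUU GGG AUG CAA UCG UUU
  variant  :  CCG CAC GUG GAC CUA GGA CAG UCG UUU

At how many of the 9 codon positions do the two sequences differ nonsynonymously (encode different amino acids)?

Codon 1: AUG Met / CCG Pro — nonsynonymous.
Codon 2: UGG Trp / CAC His — nonsynonymous.
Codon 3: GUU Val / GUG Val — synonymous.
Codon 4: GUU Val / GAC Asp — nonsynonymous.
Codon 5: GGG Gly / CUA Leu — nonsynonymous.
Codon 6: AUG Met / GGA Gly — nonsynonymous.
Codon 7: CAA Gln / CAG Gln — synonymous.
Codon 8: UCG Ser / UCG Ser — identical.
Codon 9: UUU Phe / UUU Phe — identical.
Nonsynonymous differences: 5.

5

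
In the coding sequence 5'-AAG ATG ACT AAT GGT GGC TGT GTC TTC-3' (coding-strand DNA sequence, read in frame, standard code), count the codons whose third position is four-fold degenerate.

Codon 1 AAG (Lys): third position 2-fold.
Codon 2 ATG (Met): third position 1-fold.
Codon 3 ACT (Thr): third position 4-fold.
Codon 4 AAT (Asn): third position 2-fold.
Codon 5 GGT (Gly): third position 4-fold.
Codon 6 GGC (Gly): third position 4-fold.
Codon 7 TGT (Cys): third position 2-fold.
Codon 8 GTC (Val): third position 4-fold.
Codon 9 TTC (Phe): third position 2-fold.
Four-fold degenerate third positions: 4.

4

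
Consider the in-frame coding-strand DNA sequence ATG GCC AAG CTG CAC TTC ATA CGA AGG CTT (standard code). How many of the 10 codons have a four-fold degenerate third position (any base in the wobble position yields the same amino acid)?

4

Codon 1 ATG (Met): third position 1-fold.
Codon 2 GCC (Ala): third position 4-fold.
Codon 3 AAG (Lys): third position 2-fold.
Codon 4 CTG (Leu): third position 4-fold.
Codon 5 CAC (His): third position 2-fold.
Codon 6 TTC (Phe): third position 2-fold.
Codon 7 ATA (Ile): third position 3-fold.
Codon 8 CGA (Arg): third position 4-fold.
Codon 9 AGG (Arg): third position 2-fold.
Codon 10 CTT (Leu): third position 4-fold.
Four-fold degenerate third positions: 4.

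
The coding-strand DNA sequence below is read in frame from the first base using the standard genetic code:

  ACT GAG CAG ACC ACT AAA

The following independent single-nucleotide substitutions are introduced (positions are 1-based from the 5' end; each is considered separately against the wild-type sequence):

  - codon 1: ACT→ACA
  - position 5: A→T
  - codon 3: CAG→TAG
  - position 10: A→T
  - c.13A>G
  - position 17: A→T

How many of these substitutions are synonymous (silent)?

1

Codon 1: ACT (Thr) → ACA (Thr) — synonymous.
Codon 2: GAG (Glu) → GTG (Val) — missense.
Codon 3: CAG (Gln) → TAG (Stop) — nonsense.
Codon 4: ACC (Thr) → TCC (Ser) — missense.
Codon 5: ACT (Thr) → GCT (Ala) — missense.
Codon 6: AAA (Lys) → ATA (Ile) — missense.
Synonymous: 1 of 6.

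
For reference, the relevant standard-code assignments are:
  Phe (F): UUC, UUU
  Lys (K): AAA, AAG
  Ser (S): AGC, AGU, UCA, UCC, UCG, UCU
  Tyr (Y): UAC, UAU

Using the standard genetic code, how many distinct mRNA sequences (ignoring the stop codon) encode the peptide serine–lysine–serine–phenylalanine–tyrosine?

Ser: 6 codons.
Lys: 2 codons.
Ser: 6 codons.
Phe: 2 codons.
Tyr: 2 codons.
6 × 2 × 6 × 2 × 2 = 288.

288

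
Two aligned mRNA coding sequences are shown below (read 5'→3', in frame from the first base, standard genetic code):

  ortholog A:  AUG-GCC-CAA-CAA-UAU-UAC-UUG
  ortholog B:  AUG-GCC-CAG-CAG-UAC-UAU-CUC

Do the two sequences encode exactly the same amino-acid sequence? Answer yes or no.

Codon 1: AUG Met / AUG Met — identical.
Codon 2: GCC Ala / GCC Ala — identical.
Codon 3: CAA Gln / CAG Gln — synonymous.
Codon 4: CAA Gln / CAG Gln — synonymous.
Codon 5: UAU Tyr / UAC Tyr — synonymous.
Codon 6: UAC Tyr / UAU Tyr — synonymous.
Codon 7: UUG Leu / CUC Leu — synonymous.
Nonsynonymous differences: 0 → same protein.

yes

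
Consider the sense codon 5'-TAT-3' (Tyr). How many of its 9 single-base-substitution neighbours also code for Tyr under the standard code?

Position 1: none → 0 synonymous.
Position 2: none → 0 synonymous.
Position 3: TAC → 1 synonymous.
Total: 0 + 0 + 1 = 1.

1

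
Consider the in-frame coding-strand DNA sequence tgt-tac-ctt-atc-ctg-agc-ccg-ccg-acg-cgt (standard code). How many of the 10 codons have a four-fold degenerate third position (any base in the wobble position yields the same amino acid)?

Codon 1 TGT (Cys): third position 2-fold.
Codon 2 TAC (Tyr): third position 2-fold.
Codon 3 CTT (Leu): third position 4-fold.
Codon 4 ATC (Ile): third position 3-fold.
Codon 5 CTG (Leu): third position 4-fold.
Codon 6 AGC (Ser): third position 2-fold.
Codon 7 CCG (Pro): third position 4-fold.
Codon 8 CCG (Pro): third position 4-fold.
Codon 9 ACG (Thr): third position 4-fold.
Codon 10 CGT (Arg): third position 4-fold.
Four-fold degenerate third positions: 6.

6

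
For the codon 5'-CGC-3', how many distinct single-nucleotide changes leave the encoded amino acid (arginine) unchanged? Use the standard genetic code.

Position 1: none → 0 synonymous.
Position 2: none → 0 synonymous.
Position 3: CGU, CGA, CGG → 3 synonymous.
Total: 0 + 0 + 3 = 3.

3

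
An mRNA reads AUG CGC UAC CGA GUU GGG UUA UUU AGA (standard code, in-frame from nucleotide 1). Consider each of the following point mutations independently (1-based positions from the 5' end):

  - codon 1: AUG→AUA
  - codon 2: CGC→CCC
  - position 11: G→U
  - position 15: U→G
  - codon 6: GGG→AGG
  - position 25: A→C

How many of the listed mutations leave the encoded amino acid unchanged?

Codon 1: AUG (Met) → AUA (Ile) — missense.
Codon 2: CGC (Arg) → CCC (Pro) — missense.
Codon 4: CGA (Arg) → CUA (Leu) — missense.
Codon 5: GUU (Val) → GUG (Val) — synonymous.
Codon 6: GGG (Gly) → AGG (Arg) — missense.
Codon 9: AGA (Arg) → CGA (Arg) — synonymous.
Synonymous: 2 of 6.

2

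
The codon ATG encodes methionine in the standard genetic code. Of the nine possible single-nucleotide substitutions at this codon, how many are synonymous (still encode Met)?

0

Position 1: none → 0 synonymous.
Position 2: none → 0 synonymous.
Position 3: none → 0 synonymous.
Total: 0 + 0 + 0 = 0.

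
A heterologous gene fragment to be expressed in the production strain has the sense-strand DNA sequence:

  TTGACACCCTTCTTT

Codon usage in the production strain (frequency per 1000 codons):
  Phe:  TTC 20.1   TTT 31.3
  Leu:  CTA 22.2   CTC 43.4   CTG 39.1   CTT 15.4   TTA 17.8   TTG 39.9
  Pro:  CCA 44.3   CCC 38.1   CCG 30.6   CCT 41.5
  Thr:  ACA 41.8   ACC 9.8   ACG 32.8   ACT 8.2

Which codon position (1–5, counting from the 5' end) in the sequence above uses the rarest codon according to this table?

4

Codon 1 TTG (Leu): 39.9 per 1000.
Codon 2 ACA (Thr): 41.8 per 1000.
Codon 3 CCC (Pro): 38.1 per 1000.
Codon 4 TTC (Phe): 20.1 per 1000.
Codon 5 TTT (Phe): 31.3 per 1000.
Lowest frequency is 20.1 at codon 4.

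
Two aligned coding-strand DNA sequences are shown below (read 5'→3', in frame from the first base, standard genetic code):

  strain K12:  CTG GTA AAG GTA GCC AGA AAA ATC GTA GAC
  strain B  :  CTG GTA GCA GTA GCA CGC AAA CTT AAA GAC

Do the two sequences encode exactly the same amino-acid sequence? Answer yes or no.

no

Codon 1: CTG Leu / CTG Leu — identical.
Codon 2: GTA Val / GTA Val — identical.
Codon 3: AAG Lys / GCA Ala — nonsynonymous.
Codon 4: GTA Val / GTA Val — identical.
Codon 5: GCC Ala / GCA Ala — synonymous.
Codon 6: AGA Arg / CGC Arg — synonymous.
Codon 7: AAA Lys / AAA Lys — identical.
Codon 8: ATC Ile / CTT Leu — nonsynonymous.
Codon 9: GTA Val / AAA Lys — nonsynonymous.
Codon 10: GAC Asp / GAC Asp — identical.
Nonsynonymous differences: 3 → different protein.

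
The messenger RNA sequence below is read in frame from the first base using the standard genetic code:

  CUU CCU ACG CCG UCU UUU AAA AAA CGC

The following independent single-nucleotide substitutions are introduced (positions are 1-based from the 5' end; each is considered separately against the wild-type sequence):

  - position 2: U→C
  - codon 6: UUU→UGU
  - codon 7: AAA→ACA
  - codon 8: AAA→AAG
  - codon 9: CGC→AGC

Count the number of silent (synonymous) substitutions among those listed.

Codon 1: CUU (Leu) → CCU (Pro) — missense.
Codon 6: UUU (Phe) → UGU (Cys) — missense.
Codon 7: AAA (Lys) → ACA (Thr) — missense.
Codon 8: AAA (Lys) → AAG (Lys) — synonymous.
Codon 9: CGC (Arg) → AGC (Ser) — missense.
Synonymous: 1 of 5.

1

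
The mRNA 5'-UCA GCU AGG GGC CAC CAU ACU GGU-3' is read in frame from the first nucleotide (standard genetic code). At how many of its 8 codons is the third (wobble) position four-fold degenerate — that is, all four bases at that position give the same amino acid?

5

Codon 1 UCA (Ser): third position 4-fold.
Codon 2 GCU (Ala): third position 4-fold.
Codon 3 AGG (Arg): third position 2-fold.
Codon 4 GGC (Gly): third position 4-fold.
Codon 5 CAC (His): third position 2-fold.
Codon 6 CAU (His): third position 2-fold.
Codon 7 ACU (Thr): third position 4-fold.
Codon 8 GGU (Gly): third position 4-fold.
Four-fold degenerate third positions: 5.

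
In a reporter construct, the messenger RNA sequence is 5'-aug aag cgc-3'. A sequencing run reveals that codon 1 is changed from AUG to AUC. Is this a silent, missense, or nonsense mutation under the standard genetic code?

missense

Position 3 falls in codon 1: AUG → Met.
After the substitution the codon is AUC → Ile.
Met ≠ Ile, so this is a missense mutation.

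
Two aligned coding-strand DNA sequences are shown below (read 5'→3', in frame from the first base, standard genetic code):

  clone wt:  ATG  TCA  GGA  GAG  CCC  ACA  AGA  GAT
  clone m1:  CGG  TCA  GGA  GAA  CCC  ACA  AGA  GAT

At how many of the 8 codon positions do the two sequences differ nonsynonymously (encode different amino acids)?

1

Codon 1: ATG Met / CGG Arg — nonsynonymous.
Codon 2: TCA Ser / TCA Ser — identical.
Codon 3: GGA Gly / GGA Gly — identical.
Codon 4: GAG Glu / GAA Glu — synonymous.
Codon 5: CCC Pro / CCC Pro — identical.
Codon 6: ACA Thr / ACA Thr — identical.
Codon 7: AGA Arg / AGA Arg — identical.
Codon 8: GAT Asp / GAT Asp — identical.
Nonsynonymous differences: 1.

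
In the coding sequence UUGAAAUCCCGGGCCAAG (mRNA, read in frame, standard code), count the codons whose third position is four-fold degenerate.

3

Codon 1 UUG (Leu): third position 2-fold.
Codon 2 AAA (Lys): third position 2-fold.
Codon 3 UCC (Ser): third position 4-fold.
Codon 4 CGG (Arg): third position 4-fold.
Codon 5 GCC (Ala): third position 4-fold.
Codon 6 AAG (Lys): third position 2-fold.
Four-fold degenerate third positions: 3.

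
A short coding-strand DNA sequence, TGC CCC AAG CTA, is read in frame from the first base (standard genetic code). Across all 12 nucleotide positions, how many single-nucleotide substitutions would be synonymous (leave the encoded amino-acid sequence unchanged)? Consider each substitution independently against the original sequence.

Codon 1 (TGC, Cys): 1 synonymous substitution.
Codon 2 (CCC, Pro): 3 synonymous substitutions.
Codon 3 (AAG, Lys): 1 synonymous substitution.
Codon 4 (CTA, Leu): 4 synonymous substitutions.
Total: 1 + 3 + 1 + 4 = 9.

9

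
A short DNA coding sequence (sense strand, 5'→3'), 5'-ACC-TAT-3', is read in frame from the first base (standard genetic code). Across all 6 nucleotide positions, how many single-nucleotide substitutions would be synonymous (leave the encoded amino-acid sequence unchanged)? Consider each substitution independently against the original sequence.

Codon 1 (ACC, Thr): 3 synonymous substitutions.
Codon 2 (TAT, Tyr): 1 synonymous substitution.
Total: 3 + 1 = 4.

4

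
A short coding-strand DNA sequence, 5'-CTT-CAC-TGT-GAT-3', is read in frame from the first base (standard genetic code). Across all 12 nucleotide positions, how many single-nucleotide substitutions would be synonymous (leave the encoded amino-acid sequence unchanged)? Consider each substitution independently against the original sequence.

Codon 1 (CTT, Leu): 3 synonymous substitutions.
Codon 2 (CAC, His): 1 synonymous substitution.
Codon 3 (TGT, Cys): 1 synonymous substitution.
Codon 4 (GAT, Asp): 1 synonymous substitution.
Total: 3 + 1 + 1 + 1 = 6.

6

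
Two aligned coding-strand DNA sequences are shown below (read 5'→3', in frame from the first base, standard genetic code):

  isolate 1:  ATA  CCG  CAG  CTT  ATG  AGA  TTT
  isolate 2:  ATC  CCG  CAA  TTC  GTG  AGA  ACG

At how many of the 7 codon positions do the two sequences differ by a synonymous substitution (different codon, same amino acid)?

Codon 1: ATA Ile / ATC Ile — synonymous.
Codon 2: CCG Pro / CCG Pro — identical.
Codon 3: CAG Gln / CAA Gln — synonymous.
Codon 4: CTT Leu / TTC Phe — nonsynonymous.
Codon 5: ATG Met / GTG Val — nonsynonymous.
Codon 6: AGA Arg / AGA Arg — identical.
Codon 7: TTT Phe / ACG Thr — nonsynonymous.
Synonymous differences: 2.

2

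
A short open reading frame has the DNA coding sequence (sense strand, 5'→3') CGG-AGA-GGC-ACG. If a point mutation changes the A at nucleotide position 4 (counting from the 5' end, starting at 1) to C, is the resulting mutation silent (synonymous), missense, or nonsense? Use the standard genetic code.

silent

Position 4 falls in codon 2: AGA → Arg.
After the substitution the codon is CGA → Arg.
Both encode Arg, so the change is synonymous.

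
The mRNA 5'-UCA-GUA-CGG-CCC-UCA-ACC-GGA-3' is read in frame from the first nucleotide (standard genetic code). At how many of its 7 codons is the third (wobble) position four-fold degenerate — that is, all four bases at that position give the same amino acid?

7

Codon 1 UCA (Ser): third position 4-fold.
Codon 2 GUA (Val): third position 4-fold.
Codon 3 CGG (Arg): third position 4-fold.
Codon 4 CCC (Pro): third position 4-fold.
Codon 5 UCA (Ser): third position 4-fold.
Codon 6 ACC (Thr): third position 4-fold.
Codon 7 GGA (Gly): third position 4-fold.
Four-fold degenerate third positions: 7.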